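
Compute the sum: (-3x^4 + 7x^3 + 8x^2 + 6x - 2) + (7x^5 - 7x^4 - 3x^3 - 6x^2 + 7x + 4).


Align terms by degree and add:
  -3x^4 + 7x^3 + 8x^2 + 6x - 2
+ 7x^5 - 7x^4 - 3x^3 - 6x^2 + 7x + 4
= 7x^5 - 10x^4 + 4x^3 + 2x^2 + 13x + 2


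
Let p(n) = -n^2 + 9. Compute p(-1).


Using direct substitution:
  -1 * (-1)^2 = -1
  0 * (-1)^1 = 0
  constant: 9
Sum = -1 + 0 + 9 = 8


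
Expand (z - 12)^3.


Expand (z - 12)^3 by repeated multiplication:
  (z - 12)^2 = z^2 - 24z + 144
= z^3 - 36z^2 + 432z - 1728


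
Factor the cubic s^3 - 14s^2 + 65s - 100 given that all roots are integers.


Try integer roots (divisors of -100). s=5: p(5)=0.
Divide out (s - 5): quotient is s^2 - 9s + 20.
Factor the quadratic: (s - 5)(s - 4)
Result: (s - 5)(s - 5)(s - 4)


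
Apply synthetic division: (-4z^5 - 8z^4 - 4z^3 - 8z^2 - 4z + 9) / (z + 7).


Synthetic division with c = -7. Coefficients: -4, -8, -4, -8, -4, 9
Bring down -4.
  -4 * -7 = 28; 28 - 8 = 20
  20 * -7 = -140; -140 - 4 = -144
  -144 * -7 = 1008; 1008 - 8 = 1000
  1000 * -7 = -7000; -7000 - 4 = -7004
  -7004 * -7 = 49028; 49028 + 9 = 49037
Quotient: -4z^4 + 20z^3 - 144z^2 + 1000z - 7004, Remainder: 49037


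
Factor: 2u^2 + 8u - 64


Roots satisfy r1 + r2 = -b/a = -4 and r1*r2 = c/a = -32.
So r1 = -8, r2 = 4.
2u^2 + 8u - 64 = 2(u - r1)(u - r2) = 2(u + 8)(u - 4)


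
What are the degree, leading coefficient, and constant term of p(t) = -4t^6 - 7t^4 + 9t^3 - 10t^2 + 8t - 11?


Highest power of t is 6, with coefficient -4. Constant term is -11.
Degree = 6, leading coefficient = -4, constant term = -11


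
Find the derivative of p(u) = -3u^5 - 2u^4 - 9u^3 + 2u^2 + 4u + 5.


Apply the power rule term by term:
  d/du(-3u^5) = -15u^4
  d/du(-2u^4) = -8u^3
  d/du(-9u^3) = -27u^2
  d/du(2u^2) = 4u
  d/du(4u) = 4
  d/du(5) = 0
p'(u) = -15u^4 - 8u^3 - 27u^2 + 4u + 4


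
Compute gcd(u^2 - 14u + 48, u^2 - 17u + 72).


Factor each:
  u^2 - 14u + 48 = (u - 8)(u - 6)
  u^2 - 17u + 72 = (u - 8)(u - 9)
Common monic factor: u - 8


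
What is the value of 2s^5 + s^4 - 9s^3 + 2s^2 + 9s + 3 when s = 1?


Using direct substitution:
  2 * (1)^5 = 2
  1 * (1)^4 = 1
  -9 * (1)^3 = -9
  2 * (1)^2 = 2
  9 * (1)^1 = 9
  constant: 3
Sum = 2 + 1 - 9 + 2 + 9 + 3 = 8


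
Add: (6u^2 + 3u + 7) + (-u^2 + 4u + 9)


Align terms by degree and add:
  6u^2 + 3u + 7
  -u^2 + 4u + 9
= 5u^2 + 7u + 16


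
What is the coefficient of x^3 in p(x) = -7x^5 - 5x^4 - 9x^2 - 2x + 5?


Read off the coefficient of x^3: 0


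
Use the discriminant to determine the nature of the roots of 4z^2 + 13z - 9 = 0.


D = b^2 - 4ac = (13)^2 - 4(4)(-9) = 169 + 144 = 313
Since D > 0: two distinct irrational roots


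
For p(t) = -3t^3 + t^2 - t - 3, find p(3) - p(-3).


p(3) = -78
p(-3) = 90
p(3) - p(-3) = -78 - 90 = -168


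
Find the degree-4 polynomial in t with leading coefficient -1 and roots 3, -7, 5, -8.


p(t) = -(t - 3)(t + 7)(t - 5)(t + 8)
Expand: -t^4 - 7t^3 + 49t^2 + 223t - 840


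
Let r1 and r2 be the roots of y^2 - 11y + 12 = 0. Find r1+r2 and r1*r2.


For ay^2+by+c=0: sum = -b/a, product = c/a.
a=1, b=-11, c=12
Sum = -(-11)/1 = 11
Product = (12)/1 = 12


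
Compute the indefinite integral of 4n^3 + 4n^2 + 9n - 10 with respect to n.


Reverse power rule on each term:
  ∫ 4n^3 dn = n^4
  ∫ 4n^2 dn = (4/3)n^3
  ∫ 9n dn = (9/2)n^2
  ∫ -10 dn = -10n
F(n) = n^4 + (4/3)n^3 + (9/2)n^2 - 10n + C


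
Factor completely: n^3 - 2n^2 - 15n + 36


Try integer roots (divisors of 36). n=-4: p(-4)=0.
Divide out (n + 4): quotient is n^2 - 6n + 9.
Factor the quadratic: (n - 3)(n - 3)
Result: (n + 4)(n - 3)(n - 3)


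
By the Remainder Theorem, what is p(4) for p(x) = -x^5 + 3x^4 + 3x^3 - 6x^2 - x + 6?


By the Remainder Theorem, the remainder equals p(4):
  -1*(4)^5 = -1024
  3*(4)^4 = 768
  3*(4)^3 = 192
  -6*(4)^2 = -96
  -1*(4)^1 = -4
  constant: 6
Sum: -1024 + 768 + 192 - 96 - 4 + 6 = -158


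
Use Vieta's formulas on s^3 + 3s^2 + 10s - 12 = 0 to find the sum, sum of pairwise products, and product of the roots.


Monic cubic s^3+bs^2+cs+d=0: sum=-b, pairwise sum=c, product=-d.
b=3, c=10, d=-12
r1+r2+r3 = -3
r1r2+r1r3+r2r3 = 10
r1r2r3 = 12


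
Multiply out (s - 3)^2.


Expand (s - 3)^2 by repeated multiplication:
= s^2 - 6s + 9


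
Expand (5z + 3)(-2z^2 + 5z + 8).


Distribute each term of the first polynomial:
  (5z)(-2z^2 + 5z + 8) = -10z^3 + 25z^2 + 40z
  (3)(-2z^2 + 5z + 8) = -6z^2 + 15z + 24
Sum: -10z^3 + 19z^2 + 55z + 24


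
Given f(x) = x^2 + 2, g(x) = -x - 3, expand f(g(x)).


Substitute g(x) into f:
f(g(x)) = 1*(-x - 3)^2 + 2
(-x - 3)^2 = x^2 + 6x + 9
Expand and combine: x^2 + 6x + 11


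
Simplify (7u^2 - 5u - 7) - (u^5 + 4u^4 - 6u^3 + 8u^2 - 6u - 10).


Distribute the minus sign:
  (7u^2 - 5u - 7)
- (u^5 + 4u^4 - 6u^3 + 8u^2 - 6u - 10)
Negate second polynomial: -u^5 - 4u^4 + 6u^3 - 8u^2 + 6u + 10
Add: -u^5 - 4u^4 + 6u^3 - u^2 + u + 3


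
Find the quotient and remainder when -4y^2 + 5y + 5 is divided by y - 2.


(-4y^2 + 5y + 5) / (y - 2)
Step 1: -4y * (y - 2) = -4y^2 + 8y; subtract.
Step 2: -3 * (y - 2) = -3y + 6; subtract.
Quotient: -4y - 3, Remainder: -1


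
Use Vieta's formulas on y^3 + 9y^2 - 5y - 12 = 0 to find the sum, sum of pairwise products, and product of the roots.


Monic cubic y^3+by^2+cy+d=0: sum=-b, pairwise sum=c, product=-d.
b=9, c=-5, d=-12
r1+r2+r3 = -9
r1r2+r1r3+r2r3 = -5
r1r2r3 = 12


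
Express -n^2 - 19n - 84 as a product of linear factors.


Roots satisfy r1 + r2 = -b/a = -19 and r1*r2 = c/a = 84.
So r1 = -7, r2 = -12.
-n^2 - 19n - 84 = -(n - r1)(n - r2) = -(n + 7)(n + 12)


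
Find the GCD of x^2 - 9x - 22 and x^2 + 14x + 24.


Factor each:
  x^2 - 9x - 22 = (x + 2)(x - 11)
  x^2 + 14x + 24 = (x + 2)(x + 12)
Common monic factor: x + 2


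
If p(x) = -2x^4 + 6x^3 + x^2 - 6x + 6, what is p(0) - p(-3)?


p(0) = 6
p(-3) = -291
p(0) - p(-3) = 6 + 291 = 297


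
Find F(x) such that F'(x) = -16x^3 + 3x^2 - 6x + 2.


Reverse power rule on each term:
  ∫ -16x^3 dx = -4x^4
  ∫ 3x^2 dx = x^3
  ∫ -6x dx = -3x^2
  ∫ 2 dx = 2x
F(x) = -4x^4 + x^3 - 3x^2 + 2x + C


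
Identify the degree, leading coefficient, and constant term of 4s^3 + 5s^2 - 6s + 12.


Highest power of s is 3, with coefficient 4. Constant term is 12.
Degree = 3, leading coefficient = 4, constant term = 12


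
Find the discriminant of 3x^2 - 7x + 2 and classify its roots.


D = b^2 - 4ac = (-7)^2 - 4(3)(2) = 49 - 24 = 25
Since D > 0: two distinct rational roots


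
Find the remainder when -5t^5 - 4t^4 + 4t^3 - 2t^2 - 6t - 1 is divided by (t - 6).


By the Remainder Theorem, the remainder equals p(6):
  -5*(6)^5 = -38880
  -4*(6)^4 = -5184
  4*(6)^3 = 864
  -2*(6)^2 = -72
  -6*(6)^1 = -36
  constant: -1
Sum: -38880 - 5184 + 864 - 72 - 36 - 1 = -43309


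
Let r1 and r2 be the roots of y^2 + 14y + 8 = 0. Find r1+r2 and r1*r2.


For ay^2+by+c=0: sum = -b/a, product = c/a.
a=1, b=14, c=8
Sum = -(14)/1 = -14
Product = (8)/1 = 8


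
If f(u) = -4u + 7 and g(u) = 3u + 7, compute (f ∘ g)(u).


Substitute g(u) into f:
f(g(u)) = -4*(3u + 7) + 7
Expand and combine: -12u - 21


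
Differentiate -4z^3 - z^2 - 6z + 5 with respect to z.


Apply the power rule term by term:
  d/dz(-4z^3) = -12z^2
  d/dz(-z^2) = -2z
  d/dz(-6z) = -6
  d/dz(5) = 0
p'(z) = -12z^2 - 2z - 6


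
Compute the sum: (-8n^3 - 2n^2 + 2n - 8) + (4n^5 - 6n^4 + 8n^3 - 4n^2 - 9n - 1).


Align terms by degree and add:
  -8n^3 - 2n^2 + 2n - 8
+ 4n^5 - 6n^4 + 8n^3 - 4n^2 - 9n - 1
= 4n^5 - 6n^4 - 6n^2 - 7n - 9


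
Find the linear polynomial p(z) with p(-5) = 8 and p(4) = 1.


p(z) = mz + b. Using p(-5)=8, p(4)=1:
m = (8 - 1)/(-5 - 4) = 7/-9 = -7/9
b = 8 - m*(-5) = 8 - 35/9 = 37/9
p(z) = -(7/9)z + (37/9)


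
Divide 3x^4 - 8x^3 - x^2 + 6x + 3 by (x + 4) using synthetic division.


Synthetic division with c = -4. Coefficients: 3, -8, -1, 6, 3
Bring down 3.
  3 * -4 = -12; -12 - 8 = -20
  -20 * -4 = 80; 80 - 1 = 79
  79 * -4 = -316; -316 + 6 = -310
  -310 * -4 = 1240; 1240 + 3 = 1243
Quotient: 3x^3 - 20x^2 + 79x - 310, Remainder: 1243


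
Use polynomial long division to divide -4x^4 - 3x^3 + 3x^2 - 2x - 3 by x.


(-4x^4 - 3x^3 + 3x^2 - 2x - 3) / (x)
Step 1: -4x^3 * (x) = -4x^4; subtract.
Step 2: -3x^2 * (x) = -3x^3; subtract.
Step 3: 3x * (x) = 3x^2; subtract.
Step 4: -2 * (x) = -2x; subtract.
Quotient: -4x^3 - 3x^2 + 3x - 2, Remainder: -3


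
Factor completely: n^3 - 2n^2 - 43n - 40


Try integer roots (divisors of -40). n=-1: p(-1)=0.
Divide out (n + 1): quotient is n^2 - 3n - 40.
Factor the quadratic: (n + 5)(n - 8)
Result: (n + 1)(n + 5)(n - 8)


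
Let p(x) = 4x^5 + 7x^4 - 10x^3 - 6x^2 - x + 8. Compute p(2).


Using direct substitution:
  4 * (2)^5 = 128
  7 * (2)^4 = 112
  -10 * (2)^3 = -80
  -6 * (2)^2 = -24
  -1 * (2)^1 = -2
  constant: 8
Sum = 128 + 112 - 80 - 24 - 2 + 8 = 142


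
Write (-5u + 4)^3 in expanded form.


Expand (-5u + 4)^3 by repeated multiplication:
  (-5u + 4)^2 = 25u^2 - 40u + 16
= -125u^3 + 300u^2 - 240u + 64


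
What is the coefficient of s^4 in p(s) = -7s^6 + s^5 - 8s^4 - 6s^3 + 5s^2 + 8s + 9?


Read off the coefficient of s^4: -8


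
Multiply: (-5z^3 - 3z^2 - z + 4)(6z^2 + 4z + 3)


Distribute each term of the first polynomial:
  (-5z^3)(6z^2 + 4z + 3) = -30z^5 - 20z^4 - 15z^3
  (-3z^2)(6z^2 + 4z + 3) = -18z^4 - 12z^3 - 9z^2
  (-z)(6z^2 + 4z + 3) = -6z^3 - 4z^2 - 3z
  (4)(6z^2 + 4z + 3) = 24z^2 + 16z + 12
Sum: -30z^5 - 38z^4 - 33z^3 + 11z^2 + 13z + 12


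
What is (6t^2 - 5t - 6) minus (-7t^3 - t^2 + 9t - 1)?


Distribute the minus sign:
  (6t^2 - 5t - 6)
- (-7t^3 - t^2 + 9t - 1)
Negate second polynomial: 7t^3 + t^2 - 9t + 1
Add: 7t^3 + 7t^2 - 14t - 5


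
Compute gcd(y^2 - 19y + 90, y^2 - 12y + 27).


Factor each:
  y^2 - 19y + 90 = (y - 9)(y - 10)
  y^2 - 12y + 27 = (y - 9)(y - 3)
Common monic factor: y - 9


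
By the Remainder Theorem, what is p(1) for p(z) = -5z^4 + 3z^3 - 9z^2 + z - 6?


By the Remainder Theorem, the remainder equals p(1):
  -5*(1)^4 = -5
  3*(1)^3 = 3
  -9*(1)^2 = -9
  1*(1)^1 = 1
  constant: -6
Sum: -5 + 3 - 9 + 1 - 6 = -16


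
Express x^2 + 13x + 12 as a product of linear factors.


Roots satisfy r1 + r2 = -b/a = -13 and r1*r2 = c/a = 12.
So r1 = -1, r2 = -12.
x^2 + 13x + 12 = (x - r1)(x - r2) = (x + 1)(x + 12)


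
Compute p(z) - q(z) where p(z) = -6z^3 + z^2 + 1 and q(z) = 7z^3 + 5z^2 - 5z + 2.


Distribute the minus sign:
  (-6z^3 + z^2 + 1)
- (7z^3 + 5z^2 - 5z + 2)
Negate second polynomial: -7z^3 - 5z^2 + 5z - 2
Add: -13z^3 - 4z^2 + 5z - 1


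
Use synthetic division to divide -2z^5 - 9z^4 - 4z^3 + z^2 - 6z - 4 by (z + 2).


Synthetic division with c = -2. Coefficients: -2, -9, -4, 1, -6, -4
Bring down -2.
  -2 * -2 = 4; 4 - 9 = -5
  -5 * -2 = 10; 10 - 4 = 6
  6 * -2 = -12; -12 + 1 = -11
  -11 * -2 = 22; 22 - 6 = 16
  16 * -2 = -32; -32 - 4 = -36
Quotient: -2z^4 - 5z^3 + 6z^2 - 11z + 16, Remainder: -36


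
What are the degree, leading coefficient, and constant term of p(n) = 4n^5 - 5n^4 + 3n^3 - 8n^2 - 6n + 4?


Highest power of n is 5, with coefficient 4. Constant term is 4.
Degree = 5, leading coefficient = 4, constant term = 4


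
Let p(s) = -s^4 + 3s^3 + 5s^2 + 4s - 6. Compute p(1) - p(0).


p(1) = 5
p(0) = -6
p(1) - p(0) = 5 + 6 = 11


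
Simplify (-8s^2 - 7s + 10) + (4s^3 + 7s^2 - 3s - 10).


Align terms by degree and add:
  -8s^2 - 7s + 10
+ 4s^3 + 7s^2 - 3s - 10
= 4s^3 - s^2 - 10s


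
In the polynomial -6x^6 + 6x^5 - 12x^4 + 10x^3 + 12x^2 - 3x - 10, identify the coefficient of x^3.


Read off the coefficient of x^3: 10


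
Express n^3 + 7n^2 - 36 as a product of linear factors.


Try integer roots (divisors of -36). n=-3: p(-3)=0.
Divide out (n + 3): quotient is n^2 + 4n - 12.
Factor the quadratic: (n - 2)(n + 6)
Result: (n + 3)(n - 2)(n + 6)


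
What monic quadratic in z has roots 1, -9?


p(z) = (z - 1)(z + 9)
Expand: z^2 + 8z - 9


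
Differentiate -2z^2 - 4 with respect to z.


Apply the power rule term by term:
  d/dz(-2z^2) = -4z
  d/dz(-4) = 0
p'(z) = -4z


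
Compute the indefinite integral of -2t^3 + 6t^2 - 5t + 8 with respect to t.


Reverse power rule on each term:
  ∫ -2t^3 dt = -(1/2)t^4
  ∫ 6t^2 dt = 2t^3
  ∫ -5t dt = -(5/2)t^2
  ∫ 8 dt = 8t
F(t) = -(1/2)t^4 + 2t^3 - (5/2)t^2 + 8t + C


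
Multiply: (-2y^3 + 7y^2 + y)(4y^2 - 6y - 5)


Distribute each term of the first polynomial:
  (-2y^3)(4y^2 - 6y - 5) = -8y^5 + 12y^4 + 10y^3
  (7y^2)(4y^2 - 6y - 5) = 28y^4 - 42y^3 - 35y^2
  (y)(4y^2 - 6y - 5) = 4y^3 - 6y^2 - 5y
Sum: -8y^5 + 40y^4 - 28y^3 - 41y^2 - 5y


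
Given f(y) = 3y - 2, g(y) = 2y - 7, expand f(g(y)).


Substitute g(y) into f:
f(g(y)) = 3*(2y - 7) + (-2)
Expand and combine: 6y - 23


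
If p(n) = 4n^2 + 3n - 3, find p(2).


Using direct substitution:
  4 * (2)^2 = 16
  3 * (2)^1 = 6
  constant: -3
Sum = 16 + 6 - 3 = 19


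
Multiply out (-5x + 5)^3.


Expand (-5x + 5)^3 by repeated multiplication:
  (-5x + 5)^2 = 25x^2 - 50x + 25
= -125x^3 + 375x^2 - 375x + 125


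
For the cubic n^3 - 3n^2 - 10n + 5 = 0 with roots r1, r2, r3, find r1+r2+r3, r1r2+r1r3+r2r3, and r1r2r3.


Monic cubic n^3+bn^2+cn+d=0: sum=-b, pairwise sum=c, product=-d.
b=-3, c=-10, d=5
r1+r2+r3 = 3
r1r2+r1r3+r2r3 = -10
r1r2r3 = -5


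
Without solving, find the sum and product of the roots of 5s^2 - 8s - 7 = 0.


For as^2+bs+c=0: sum = -b/a, product = c/a.
a=5, b=-8, c=-7
Sum = -(-8)/5 = 8/5
Product = (-7)/5 = -7/5


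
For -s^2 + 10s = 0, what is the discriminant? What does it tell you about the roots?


D = b^2 - 4ac = (10)^2 - 4(-1)(0) = 100 = 100
Since D > 0: two distinct rational roots


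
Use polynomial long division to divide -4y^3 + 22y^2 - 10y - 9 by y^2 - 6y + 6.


(-4y^3 + 22y^2 - 10y - 9) / (y^2 - 6y + 6)
Step 1: -4y * (y^2 - 6y + 6) = -4y^3 + 24y^2 - 24y; subtract.
Step 2: -2 * (y^2 - 6y + 6) = -2y^2 + 12y - 12; subtract.
Quotient: -4y - 2, Remainder: 2y + 3


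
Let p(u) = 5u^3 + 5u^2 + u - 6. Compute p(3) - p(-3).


p(3) = 177
p(-3) = -99
p(3) - p(-3) = 177 + 99 = 276


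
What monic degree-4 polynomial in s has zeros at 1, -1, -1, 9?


p(s) = (s - 1)(s + 1)(s + 1)(s - 9)
Expand: s^4 - 8s^3 - 10s^2 + 8s + 9


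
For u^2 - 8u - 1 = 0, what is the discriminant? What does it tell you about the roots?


D = b^2 - 4ac = (-8)^2 - 4(1)(-1) = 64 + 4 = 68
Since D > 0: two distinct irrational roots


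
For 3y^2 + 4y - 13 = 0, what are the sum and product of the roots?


For ay^2+by+c=0: sum = -b/a, product = c/a.
a=3, b=4, c=-13
Sum = -(4)/3 = -4/3
Product = (-13)/3 = -13/3


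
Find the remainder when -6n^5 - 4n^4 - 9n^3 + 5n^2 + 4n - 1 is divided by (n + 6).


By the Remainder Theorem, the remainder equals p(-6):
  -6*(-6)^5 = 46656
  -4*(-6)^4 = -5184
  -9*(-6)^3 = 1944
  5*(-6)^2 = 180
  4*(-6)^1 = -24
  constant: -1
Sum: 46656 - 5184 + 1944 + 180 - 24 - 1 = 43571


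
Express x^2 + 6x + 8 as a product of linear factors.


Roots satisfy r1 + r2 = -b/a = -6 and r1*r2 = c/a = 8.
So r1 = -2, r2 = -4.
x^2 + 6x + 8 = (x - r1)(x - r2) = (x + 2)(x + 4)


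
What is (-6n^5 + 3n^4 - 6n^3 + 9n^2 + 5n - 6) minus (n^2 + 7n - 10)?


Distribute the minus sign:
  (-6n^5 + 3n^4 - 6n^3 + 9n^2 + 5n - 6)
- (n^2 + 7n - 10)
Negate second polynomial: -n^2 - 7n + 10
Add: -6n^5 + 3n^4 - 6n^3 + 8n^2 - 2n + 4


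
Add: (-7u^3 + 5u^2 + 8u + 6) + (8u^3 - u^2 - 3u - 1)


Align terms by degree and add:
  -7u^3 + 5u^2 + 8u + 6
+ 8u^3 - u^2 - 3u - 1
= u^3 + 4u^2 + 5u + 5


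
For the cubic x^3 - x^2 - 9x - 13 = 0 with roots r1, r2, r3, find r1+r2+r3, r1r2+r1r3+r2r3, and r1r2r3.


Monic cubic x^3+bx^2+cx+d=0: sum=-b, pairwise sum=c, product=-d.
b=-1, c=-9, d=-13
r1+r2+r3 = 1
r1r2+r1r3+r2r3 = -9
r1r2r3 = 13


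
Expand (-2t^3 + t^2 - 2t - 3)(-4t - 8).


Distribute each term of the first polynomial:
  (-2t^3)(-4t - 8) = 8t^4 + 16t^3
  (t^2)(-4t - 8) = -4t^3 - 8t^2
  (-2t)(-4t - 8) = 8t^2 + 16t
  (-3)(-4t - 8) = 12t + 24
Sum: 8t^4 + 12t^3 + 28t + 24


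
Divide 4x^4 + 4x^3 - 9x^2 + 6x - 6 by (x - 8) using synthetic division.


Synthetic division with c = 8. Coefficients: 4, 4, -9, 6, -6
Bring down 4.
  4 * 8 = 32; 32 + 4 = 36
  36 * 8 = 288; 288 - 9 = 279
  279 * 8 = 2232; 2232 + 6 = 2238
  2238 * 8 = 17904; 17904 - 6 = 17898
Quotient: 4x^3 + 36x^2 + 279x + 2238, Remainder: 17898


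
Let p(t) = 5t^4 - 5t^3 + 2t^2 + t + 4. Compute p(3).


Using direct substitution:
  5 * (3)^4 = 405
  -5 * (3)^3 = -135
  2 * (3)^2 = 18
  1 * (3)^1 = 3
  constant: 4
Sum = 405 - 135 + 18 + 3 + 4 = 295


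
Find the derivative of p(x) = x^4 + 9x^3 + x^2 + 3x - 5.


Apply the power rule term by term:
  d/dx(x^4) = 4x^3
  d/dx(9x^3) = 27x^2
  d/dx(x^2) = 2x
  d/dx(3x) = 3
  d/dx(-5) = 0
p'(x) = 4x^3 + 27x^2 + 2x + 3


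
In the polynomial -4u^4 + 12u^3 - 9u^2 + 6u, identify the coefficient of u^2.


Read off the coefficient of u^2: -9


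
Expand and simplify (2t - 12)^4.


Expand (2t - 12)^4 by repeated multiplication:
  (2t - 12)^2 = 4t^2 - 48t + 144
  (2t - 12)^3 = 8t^3 - 144t^2 + 864t - 1728
= 16t^4 - 384t^3 + 3456t^2 - 13824t + 20736


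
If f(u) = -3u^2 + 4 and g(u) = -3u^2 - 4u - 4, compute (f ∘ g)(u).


Substitute g(u) into f:
f(g(u)) = -3*(-3u^2 - 4u - 4)^2 + 4
(-3u^2 - 4u - 4)^2 = 9u^4 + 24u^3 + 40u^2 + 32u + 16
Expand and combine: -27u^4 - 72u^3 - 120u^2 - 96u - 44


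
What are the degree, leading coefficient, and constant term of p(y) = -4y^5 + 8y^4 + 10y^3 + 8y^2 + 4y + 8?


Highest power of y is 5, with coefficient -4. Constant term is 8.
Degree = 5, leading coefficient = -4, constant term = 8


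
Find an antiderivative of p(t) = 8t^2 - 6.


Reverse power rule on each term:
  ∫ 8t^2 dt = (8/3)t^3
  ∫ -6 dt = -6t
F(t) = (8/3)t^3 - 6t + C


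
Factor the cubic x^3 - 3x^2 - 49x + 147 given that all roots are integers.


Try integer roots (divisors of 147). x=3: p(3)=0.
Divide out (x - 3): quotient is x^2 - 49.
Factor the quadratic: (x + 7)(x - 7)
Result: (x - 3)(x + 7)(x - 7)


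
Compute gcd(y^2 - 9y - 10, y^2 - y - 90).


Factor each:
  y^2 - 9y - 10 = (y - 10)(y + 1)
  y^2 - y - 90 = (y - 10)(y + 9)
Common monic factor: y - 10


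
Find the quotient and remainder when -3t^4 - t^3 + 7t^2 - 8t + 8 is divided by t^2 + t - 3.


(-3t^4 - t^3 + 7t^2 - 8t + 8) / (t^2 + t - 3)
Step 1: -3t^2 * (t^2 + t - 3) = -3t^4 - 3t^3 + 9t^2; subtract.
Step 2: 2t * (t^2 + t - 3) = 2t^3 + 2t^2 - 6t; subtract.
Step 3: -4 * (t^2 + t - 3) = -4t^2 - 4t + 12; subtract.
Quotient: -3t^2 + 2t - 4, Remainder: 2t - 4


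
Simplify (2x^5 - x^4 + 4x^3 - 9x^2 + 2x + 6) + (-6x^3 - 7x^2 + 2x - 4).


Align terms by degree and add:
  2x^5 - x^4 + 4x^3 - 9x^2 + 2x + 6
  -6x^3 - 7x^2 + 2x - 4
= 2x^5 - x^4 - 2x^3 - 16x^2 + 4x + 2


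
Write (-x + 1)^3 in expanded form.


Expand (-x + 1)^3 by repeated multiplication:
  (-x + 1)^2 = x^2 - 2x + 1
= -x^3 + 3x^2 - 3x + 1


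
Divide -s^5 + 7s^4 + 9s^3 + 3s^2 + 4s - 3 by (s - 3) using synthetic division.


Synthetic division with c = 3. Coefficients: -1, 7, 9, 3, 4, -3
Bring down -1.
  -1 * 3 = -3; -3 + 7 = 4
  4 * 3 = 12; 12 + 9 = 21
  21 * 3 = 63; 63 + 3 = 66
  66 * 3 = 198; 198 + 4 = 202
  202 * 3 = 606; 606 - 3 = 603
Quotient: -s^4 + 4s^3 + 21s^2 + 66s + 202, Remainder: 603


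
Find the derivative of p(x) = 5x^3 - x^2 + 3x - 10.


Apply the power rule term by term:
  d/dx(5x^3) = 15x^2
  d/dx(-x^2) = -2x
  d/dx(3x) = 3
  d/dx(-10) = 0
p'(x) = 15x^2 - 2x + 3


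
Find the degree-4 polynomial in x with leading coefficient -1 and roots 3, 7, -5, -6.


p(x) = -(x - 3)(x - 7)(x + 5)(x + 6)
Expand: -x^4 - x^3 + 59x^2 + 69x - 630


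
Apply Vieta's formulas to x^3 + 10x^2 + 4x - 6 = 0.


Monic cubic x^3+bx^2+cx+d=0: sum=-b, pairwise sum=c, product=-d.
b=10, c=4, d=-6
r1+r2+r3 = -10
r1r2+r1r3+r2r3 = 4
r1r2r3 = 6


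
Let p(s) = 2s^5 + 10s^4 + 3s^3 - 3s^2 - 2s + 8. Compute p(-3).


Using direct substitution:
  2 * (-3)^5 = -486
  10 * (-3)^4 = 810
  3 * (-3)^3 = -81
  -3 * (-3)^2 = -27
  -2 * (-3)^1 = 6
  constant: 8
Sum = -486 + 810 - 81 - 27 + 6 + 8 = 230


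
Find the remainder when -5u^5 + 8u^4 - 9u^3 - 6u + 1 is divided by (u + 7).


By the Remainder Theorem, the remainder equals p(-7):
  -5*(-7)^5 = 84035
  8*(-7)^4 = 19208
  -9*(-7)^3 = 3087
  0*(-7)^2 = 0
  -6*(-7)^1 = 42
  constant: 1
Sum: 84035 + 19208 + 3087 + 0 + 42 + 1 = 106373


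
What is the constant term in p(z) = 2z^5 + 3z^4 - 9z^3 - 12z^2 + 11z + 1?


Read off the constant term: 1


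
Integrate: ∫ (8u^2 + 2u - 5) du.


Reverse power rule on each term:
  ∫ 8u^2 du = (8/3)u^3
  ∫ 2u du = u^2
  ∫ -5 du = -5u
F(u) = (8/3)u^3 + u^2 - 5u + C


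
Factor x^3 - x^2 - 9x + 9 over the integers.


Try integer roots (divisors of 9). x=1: p(1)=0.
Divide out (x - 1): quotient is x^2 - 9.
Factor the quadratic: (x - 3)(x + 3)
Result: (x - 1)(x - 3)(x + 3)


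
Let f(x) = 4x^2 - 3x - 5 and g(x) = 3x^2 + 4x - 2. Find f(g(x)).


Substitute g(x) into f:
f(g(x)) = 4*(3x^2 + 4x - 2)^2 + (-3)*(3x^2 + 4x - 2) + (-5)
(3x^2 + 4x - 2)^2 = 9x^4 + 24x^3 + 4x^2 - 16x + 4
Expand and combine: 36x^4 + 96x^3 + 7x^2 - 76x + 17


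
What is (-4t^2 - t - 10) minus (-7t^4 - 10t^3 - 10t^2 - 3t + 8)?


Distribute the minus sign:
  (-4t^2 - t - 10)
- (-7t^4 - 10t^3 - 10t^2 - 3t + 8)
Negate second polynomial: 7t^4 + 10t^3 + 10t^2 + 3t - 8
Add: 7t^4 + 10t^3 + 6t^2 + 2t - 18


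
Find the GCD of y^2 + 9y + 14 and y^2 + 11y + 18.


Factor each:
  y^2 + 9y + 14 = (y + 2)(y + 7)
  y^2 + 11y + 18 = (y + 2)(y + 9)
Common monic factor: y + 2


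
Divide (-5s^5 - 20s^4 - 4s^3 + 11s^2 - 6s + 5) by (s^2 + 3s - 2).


(-5s^5 - 20s^4 - 4s^3 + 11s^2 - 6s + 5) / (s^2 + 3s - 2)
Step 1: -5s^3 * (s^2 + 3s - 2) = -5s^5 - 15s^4 + 10s^3; subtract.
Step 2: -5s^2 * (s^2 + 3s - 2) = -5s^4 - 15s^3 + 10s^2; subtract.
Step 3: s * (s^2 + 3s - 2) = s^3 + 3s^2 - 2s; subtract.
Step 4: -2 * (s^2 + 3s - 2) = -2s^2 - 6s + 4; subtract.
Quotient: -5s^3 - 5s^2 + s - 2, Remainder: 2s + 1


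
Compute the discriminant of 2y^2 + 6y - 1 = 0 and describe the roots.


D = b^2 - 4ac = (6)^2 - 4(2)(-1) = 36 + 8 = 44
Since D > 0: two distinct irrational roots


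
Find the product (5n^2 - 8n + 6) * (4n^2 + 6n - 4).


Distribute each term of the first polynomial:
  (5n^2)(4n^2 + 6n - 4) = 20n^4 + 30n^3 - 20n^2
  (-8n)(4n^2 + 6n - 4) = -32n^3 - 48n^2 + 32n
  (6)(4n^2 + 6n - 4) = 24n^2 + 36n - 24
Sum: 20n^4 - 2n^3 - 44n^2 + 68n - 24


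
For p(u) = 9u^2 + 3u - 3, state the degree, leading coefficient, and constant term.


Highest power of u is 2, with coefficient 9. Constant term is -3.
Degree = 2, leading coefficient = 9, constant term = -3


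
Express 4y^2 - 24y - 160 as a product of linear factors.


Roots satisfy r1 + r2 = -b/a = 6 and r1*r2 = c/a = -40.
So r1 = -4, r2 = 10.
4y^2 - 24y - 160 = 4(y - r1)(y - r2) = 4(y + 4)(y - 10)


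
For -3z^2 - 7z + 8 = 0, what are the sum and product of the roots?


For az^2+bz+c=0: sum = -b/a, product = c/a.
a=-3, b=-7, c=8
Sum = -(-7)/-3 = -7/3
Product = (8)/-3 = -8/3


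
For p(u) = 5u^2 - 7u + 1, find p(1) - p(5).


p(1) = -1
p(5) = 91
p(1) - p(5) = -1 - 91 = -92


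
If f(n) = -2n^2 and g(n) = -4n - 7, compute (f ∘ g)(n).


Substitute g(n) into f:
f(g(n)) = -2*(-4n - 7)^2
(-4n - 7)^2 = 16n^2 + 56n + 49
Expand and combine: -32n^2 - 112n - 98


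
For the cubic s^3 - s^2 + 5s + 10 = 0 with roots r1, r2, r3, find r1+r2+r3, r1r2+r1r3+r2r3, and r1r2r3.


Monic cubic s^3+bs^2+cs+d=0: sum=-b, pairwise sum=c, product=-d.
b=-1, c=5, d=10
r1+r2+r3 = 1
r1r2+r1r3+r2r3 = 5
r1r2r3 = -10


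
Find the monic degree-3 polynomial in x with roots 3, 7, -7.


p(x) = (x - 3)(x - 7)(x + 7)
Expand: x^3 - 3x^2 - 49x + 147


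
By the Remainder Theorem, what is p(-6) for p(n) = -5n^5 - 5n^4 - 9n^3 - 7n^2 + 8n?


By the Remainder Theorem, the remainder equals p(-6):
  -5*(-6)^5 = 38880
  -5*(-6)^4 = -6480
  -9*(-6)^3 = 1944
  -7*(-6)^2 = -252
  8*(-6)^1 = -48
  constant: 0
Sum: 38880 - 6480 + 1944 - 252 - 48 + 0 = 34044


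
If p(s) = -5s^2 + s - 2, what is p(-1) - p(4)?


p(-1) = -8
p(4) = -78
p(-1) - p(4) = -8 + 78 = 70


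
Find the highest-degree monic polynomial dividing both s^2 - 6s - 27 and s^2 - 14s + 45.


Factor each:
  s^2 - 6s - 27 = (s - 9)(s + 3)
  s^2 - 14s + 45 = (s - 9)(s - 5)
Common monic factor: s - 9


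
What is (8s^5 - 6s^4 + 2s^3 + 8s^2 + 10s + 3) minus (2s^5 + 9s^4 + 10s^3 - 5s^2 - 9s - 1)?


Distribute the minus sign:
  (8s^5 - 6s^4 + 2s^3 + 8s^2 + 10s + 3)
- (2s^5 + 9s^4 + 10s^3 - 5s^2 - 9s - 1)
Negate second polynomial: -2s^5 - 9s^4 - 10s^3 + 5s^2 + 9s + 1
Add: 6s^5 - 15s^4 - 8s^3 + 13s^2 + 19s + 4


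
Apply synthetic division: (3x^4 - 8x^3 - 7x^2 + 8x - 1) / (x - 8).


Synthetic division with c = 8. Coefficients: 3, -8, -7, 8, -1
Bring down 3.
  3 * 8 = 24; 24 - 8 = 16
  16 * 8 = 128; 128 - 7 = 121
  121 * 8 = 968; 968 + 8 = 976
  976 * 8 = 7808; 7808 - 1 = 7807
Quotient: 3x^3 + 16x^2 + 121x + 976, Remainder: 7807


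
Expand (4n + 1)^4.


Expand (4n + 1)^4 by repeated multiplication:
  (4n + 1)^2 = 16n^2 + 8n + 1
  (4n + 1)^3 = 64n^3 + 48n^2 + 12n + 1
= 256n^4 + 256n^3 + 96n^2 + 16n + 1


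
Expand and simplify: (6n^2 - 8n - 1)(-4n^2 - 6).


Distribute each term of the first polynomial:
  (6n^2)(-4n^2 - 6) = -24n^4 - 36n^2
  (-8n)(-4n^2 - 6) = 32n^3 + 48n
  (-1)(-4n^2 - 6) = 4n^2 + 6
Sum: -24n^4 + 32n^3 - 32n^2 + 48n + 6


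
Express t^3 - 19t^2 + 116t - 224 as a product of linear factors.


Try integer roots (divisors of -224). t=8: p(8)=0.
Divide out (t - 8): quotient is t^2 - 11t + 28.
Factor the quadratic: (t - 4)(t - 7)
Result: (t - 8)(t - 4)(t - 7)


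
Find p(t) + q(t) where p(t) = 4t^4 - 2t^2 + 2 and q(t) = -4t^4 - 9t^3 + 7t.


Align terms by degree and add:
  4t^4 - 2t^2 + 2
  -4t^4 - 9t^3 + 7t
= -9t^3 - 2t^2 + 7t + 2


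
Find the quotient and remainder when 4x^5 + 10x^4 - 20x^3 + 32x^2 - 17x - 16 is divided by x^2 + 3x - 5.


(4x^5 + 10x^4 - 20x^3 + 32x^2 - 17x - 16) / (x^2 + 3x - 5)
Step 1: 4x^3 * (x^2 + 3x - 5) = 4x^5 + 12x^4 - 20x^3; subtract.
Step 2: -2x^2 * (x^2 + 3x - 5) = -2x^4 - 6x^3 + 10x^2; subtract.
Step 3: 6x * (x^2 + 3x - 5) = 6x^3 + 18x^2 - 30x; subtract.
Step 4: 4 * (x^2 + 3x - 5) = 4x^2 + 12x - 20; subtract.
Quotient: 4x^3 - 2x^2 + 6x + 4, Remainder: x + 4


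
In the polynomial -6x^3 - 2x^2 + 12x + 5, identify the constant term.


Read off the constant term: 5


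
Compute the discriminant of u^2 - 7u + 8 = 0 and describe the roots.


D = b^2 - 4ac = (-7)^2 - 4(1)(8) = 49 - 32 = 17
Since D > 0: two distinct irrational roots


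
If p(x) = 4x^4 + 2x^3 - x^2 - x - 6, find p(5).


Using direct substitution:
  4 * (5)^4 = 2500
  2 * (5)^3 = 250
  -1 * (5)^2 = -25
  -1 * (5)^1 = -5
  constant: -6
Sum = 2500 + 250 - 25 - 5 - 6 = 2714


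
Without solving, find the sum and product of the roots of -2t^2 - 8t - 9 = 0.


For at^2+bt+c=0: sum = -b/a, product = c/a.
a=-2, b=-8, c=-9
Sum = -(-8)/-2 = -4
Product = (-9)/-2 = 9/2


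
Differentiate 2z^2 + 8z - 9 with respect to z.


Apply the power rule term by term:
  d/dz(2z^2) = 4z
  d/dz(8z) = 8
  d/dz(-9) = 0
p'(z) = 4z + 8


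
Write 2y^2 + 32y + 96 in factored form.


Roots satisfy r1 + r2 = -b/a = -16 and r1*r2 = c/a = 48.
So r1 = -12, r2 = -4.
2y^2 + 32y + 96 = 2(y - r1)(y - r2) = 2(y + 12)(y + 4)


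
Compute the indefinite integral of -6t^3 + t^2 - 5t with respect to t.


Reverse power rule on each term:
  ∫ -6t^3 dt = -(3/2)t^4
  ∫ t^2 dt = (1/3)t^3
  ∫ -5t dt = -(5/2)t^2
F(t) = -(3/2)t^4 + (1/3)t^3 - (5/2)t^2 + C


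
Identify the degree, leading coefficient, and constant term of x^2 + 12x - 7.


Highest power of x is 2, with coefficient 1. Constant term is -7.
Degree = 2, leading coefficient = 1, constant term = -7


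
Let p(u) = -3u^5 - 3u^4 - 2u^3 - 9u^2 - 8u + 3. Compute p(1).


Using direct substitution:
  -3 * (1)^5 = -3
  -3 * (1)^4 = -3
  -2 * (1)^3 = -2
  -9 * (1)^2 = -9
  -8 * (1)^1 = -8
  constant: 3
Sum = -3 - 3 - 2 - 9 - 8 + 3 = -22


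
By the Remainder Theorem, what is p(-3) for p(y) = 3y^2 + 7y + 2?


By the Remainder Theorem, the remainder equals p(-3):
  3*(-3)^2 = 27
  7*(-3)^1 = -21
  constant: 2
Sum: 27 - 21 + 2 = 8


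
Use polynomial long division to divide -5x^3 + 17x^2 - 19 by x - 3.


(-5x^3 + 17x^2 - 19) / (x - 3)
Step 1: -5x^2 * (x - 3) = -5x^3 + 15x^2; subtract.
Step 2: 2x * (x - 3) = 2x^2 - 6x; subtract.
Step 3: 6 * (x - 3) = 6x - 18; subtract.
Quotient: -5x^2 + 2x + 6, Remainder: -1


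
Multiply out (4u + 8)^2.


Expand (4u + 8)^2 by repeated multiplication:
= 16u^2 + 64u + 64


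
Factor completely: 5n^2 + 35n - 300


Roots satisfy r1 + r2 = -b/a = -7 and r1*r2 = c/a = -60.
So r1 = -12, r2 = 5.
5n^2 + 35n - 300 = 5(n - r1)(n - r2) = 5(n + 12)(n - 5)


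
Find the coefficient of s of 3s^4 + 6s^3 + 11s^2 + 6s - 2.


Read off the coefficient of s: 6


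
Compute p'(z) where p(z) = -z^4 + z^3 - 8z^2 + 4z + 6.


Apply the power rule term by term:
  d/dz(-z^4) = -4z^3
  d/dz(z^3) = 3z^2
  d/dz(-8z^2) = -16z
  d/dz(4z) = 4
  d/dz(6) = 0
p'(z) = -4z^3 + 3z^2 - 16z + 4


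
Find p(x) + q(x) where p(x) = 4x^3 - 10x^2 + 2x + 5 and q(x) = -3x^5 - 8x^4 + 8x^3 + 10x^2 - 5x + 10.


Align terms by degree and add:
  4x^3 - 10x^2 + 2x + 5
  -3x^5 - 8x^4 + 8x^3 + 10x^2 - 5x + 10
= -3x^5 - 8x^4 + 12x^3 - 3x + 15


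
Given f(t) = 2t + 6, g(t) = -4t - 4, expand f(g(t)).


Substitute g(t) into f:
f(g(t)) = 2*(-4t - 4) + 6
Expand and combine: -8t - 2


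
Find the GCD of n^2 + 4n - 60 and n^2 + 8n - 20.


Factor each:
  n^2 + 4n - 60 = (n + 10)(n - 6)
  n^2 + 8n - 20 = (n + 10)(n - 2)
Common monic factor: n + 10


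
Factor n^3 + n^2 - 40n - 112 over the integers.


Try integer roots (divisors of -112). n=7: p(7)=0.
Divide out (n - 7): quotient is n^2 + 8n + 16.
Factor the quadratic: (n + 4)(n + 4)
Result: (n - 7)(n + 4)(n + 4)


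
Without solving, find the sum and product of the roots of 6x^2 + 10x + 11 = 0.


For ax^2+bx+c=0: sum = -b/a, product = c/a.
a=6, b=10, c=11
Sum = -(10)/6 = -5/3
Product = (11)/6 = 11/6


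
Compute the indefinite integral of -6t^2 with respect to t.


Reverse power rule on each term:
  ∫ -6t^2 dt = -2t^3
F(t) = -2t^3 + C


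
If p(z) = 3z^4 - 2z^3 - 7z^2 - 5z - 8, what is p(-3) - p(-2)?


p(-3) = 241
p(-2) = 38
p(-3) - p(-2) = 241 - 38 = 203


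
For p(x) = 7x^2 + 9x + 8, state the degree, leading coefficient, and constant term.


Highest power of x is 2, with coefficient 7. Constant term is 8.
Degree = 2, leading coefficient = 7, constant term = 8


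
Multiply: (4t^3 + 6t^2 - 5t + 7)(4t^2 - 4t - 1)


Distribute each term of the first polynomial:
  (4t^3)(4t^2 - 4t - 1) = 16t^5 - 16t^4 - 4t^3
  (6t^2)(4t^2 - 4t - 1) = 24t^4 - 24t^3 - 6t^2
  (-5t)(4t^2 - 4t - 1) = -20t^3 + 20t^2 + 5t
  (7)(4t^2 - 4t - 1) = 28t^2 - 28t - 7
Sum: 16t^5 + 8t^4 - 48t^3 + 42t^2 - 23t - 7


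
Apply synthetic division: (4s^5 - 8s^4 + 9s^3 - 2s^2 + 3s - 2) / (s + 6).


Synthetic division with c = -6. Coefficients: 4, -8, 9, -2, 3, -2
Bring down 4.
  4 * -6 = -24; -24 - 8 = -32
  -32 * -6 = 192; 192 + 9 = 201
  201 * -6 = -1206; -1206 - 2 = -1208
  -1208 * -6 = 7248; 7248 + 3 = 7251
  7251 * -6 = -43506; -43506 - 2 = -43508
Quotient: 4s^4 - 32s^3 + 201s^2 - 1208s + 7251, Remainder: -43508


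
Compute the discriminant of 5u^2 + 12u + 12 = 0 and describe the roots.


D = b^2 - 4ac = (12)^2 - 4(5)(12) = 144 - 240 = -96
Since D < 0: two complex conjugate roots (no real roots)


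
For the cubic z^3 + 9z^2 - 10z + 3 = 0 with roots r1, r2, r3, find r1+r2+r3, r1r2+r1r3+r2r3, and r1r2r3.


Monic cubic z^3+bz^2+cz+d=0: sum=-b, pairwise sum=c, product=-d.
b=9, c=-10, d=3
r1+r2+r3 = -9
r1r2+r1r3+r2r3 = -10
r1r2r3 = -3


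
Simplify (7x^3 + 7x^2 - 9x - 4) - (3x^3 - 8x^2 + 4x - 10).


Distribute the minus sign:
  (7x^3 + 7x^2 - 9x - 4)
- (3x^3 - 8x^2 + 4x - 10)
Negate second polynomial: -3x^3 + 8x^2 - 4x + 10
Add: 4x^3 + 15x^2 - 13x + 6


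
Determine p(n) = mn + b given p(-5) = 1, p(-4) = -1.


p(n) = mn + b. Using p(-5)=1, p(-4)=-1:
m = (1 + 1)/(-5 + 4) = 2/-1 = -2
b = 1 - m*(-5) = 1 - 10 = -9
p(n) = -2n - 9


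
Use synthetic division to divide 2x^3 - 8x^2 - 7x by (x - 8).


Synthetic division with c = 8. Coefficients: 2, -8, -7, 0
Bring down 2.
  2 * 8 = 16; 16 - 8 = 8
  8 * 8 = 64; 64 - 7 = 57
  57 * 8 = 456; 456 + 0 = 456
Quotient: 2x^2 + 8x + 57, Remainder: 456


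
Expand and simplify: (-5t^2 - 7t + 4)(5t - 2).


Distribute each term of the first polynomial:
  (-5t^2)(5t - 2) = -25t^3 + 10t^2
  (-7t)(5t - 2) = -35t^2 + 14t
  (4)(5t - 2) = 20t - 8
Sum: -25t^3 - 25t^2 + 34t - 8


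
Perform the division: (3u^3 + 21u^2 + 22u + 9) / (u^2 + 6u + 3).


(3u^3 + 21u^2 + 22u + 9) / (u^2 + 6u + 3)
Step 1: 3u * (u^2 + 6u + 3) = 3u^3 + 18u^2 + 9u; subtract.
Step 2: 3 * (u^2 + 6u + 3) = 3u^2 + 18u + 9; subtract.
Quotient: 3u + 3, Remainder: -5u


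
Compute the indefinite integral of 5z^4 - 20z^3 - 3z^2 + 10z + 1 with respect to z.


Reverse power rule on each term:
  ∫ 5z^4 dz = z^5
  ∫ -20z^3 dz = -5z^4
  ∫ -3z^2 dz = -z^3
  ∫ 10z dz = 5z^2
  ∫ 1 dz = z
F(z) = z^5 - 5z^4 - z^3 + 5z^2 + z + C


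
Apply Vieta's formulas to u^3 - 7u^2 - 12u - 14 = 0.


Monic cubic u^3+bu^2+cu+d=0: sum=-b, pairwise sum=c, product=-d.
b=-7, c=-12, d=-14
r1+r2+r3 = 7
r1r2+r1r3+r2r3 = -12
r1r2r3 = 14


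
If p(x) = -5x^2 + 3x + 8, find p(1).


Using direct substitution:
  -5 * (1)^2 = -5
  3 * (1)^1 = 3
  constant: 8
Sum = -5 + 3 + 8 = 6


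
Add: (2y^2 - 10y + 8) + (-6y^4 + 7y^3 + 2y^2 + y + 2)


Align terms by degree and add:
  2y^2 - 10y + 8
  -6y^4 + 7y^3 + 2y^2 + y + 2
= -6y^4 + 7y^3 + 4y^2 - 9y + 10


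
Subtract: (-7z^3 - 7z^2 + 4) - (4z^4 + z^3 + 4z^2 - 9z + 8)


Distribute the minus sign:
  (-7z^3 - 7z^2 + 4)
- (4z^4 + z^3 + 4z^2 - 9z + 8)
Negate second polynomial: -4z^4 - z^3 - 4z^2 + 9z - 8
Add: -4z^4 - 8z^3 - 11z^2 + 9z - 4


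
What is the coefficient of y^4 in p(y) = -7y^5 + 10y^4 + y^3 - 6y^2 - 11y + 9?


Read off the coefficient of y^4: 10


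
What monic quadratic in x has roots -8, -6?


p(x) = (x + 8)(x + 6)
Expand: x^2 + 14x + 48


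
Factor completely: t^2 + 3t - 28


Roots satisfy r1 + r2 = -b/a = -3 and r1*r2 = c/a = -28.
So r1 = -7, r2 = 4.
t^2 + 3t - 28 = (t - r1)(t - r2) = (t + 7)(t - 4)


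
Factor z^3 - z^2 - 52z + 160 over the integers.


Try integer roots (divisors of 160). z=4: p(4)=0.
Divide out (z - 4): quotient is z^2 + 3z - 40.
Factor the quadratic: (z - 5)(z + 8)
Result: (z - 4)(z - 5)(z + 8)


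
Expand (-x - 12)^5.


Expand (-x - 12)^5 by repeated multiplication:
  (-x - 12)^2 = x^2 + 24x + 144
  (-x - 12)^3 = -x^3 - 36x^2 - 432x - 1728
  (-x - 12)^4 = x^4 + 48x^3 + 864x^2 + 6912x + 20736
= -x^5 - 60x^4 - 1440x^3 - 17280x^2 - 103680x - 248832


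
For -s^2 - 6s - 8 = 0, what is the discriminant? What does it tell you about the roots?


D = b^2 - 4ac = (-6)^2 - 4(-1)(-8) = 36 - 32 = 4
Since D > 0: two distinct rational roots


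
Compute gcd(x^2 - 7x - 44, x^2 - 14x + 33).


Factor each:
  x^2 - 7x - 44 = (x - 11)(x + 4)
  x^2 - 14x + 33 = (x - 11)(x - 3)
Common monic factor: x - 11


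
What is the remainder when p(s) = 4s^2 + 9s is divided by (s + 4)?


By the Remainder Theorem, the remainder equals p(-4):
  4*(-4)^2 = 64
  9*(-4)^1 = -36
  constant: 0
Sum: 64 - 36 + 0 = 28


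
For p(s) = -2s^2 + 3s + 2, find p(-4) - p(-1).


p(-4) = -42
p(-1) = -3
p(-4) - p(-1) = -42 + 3 = -39


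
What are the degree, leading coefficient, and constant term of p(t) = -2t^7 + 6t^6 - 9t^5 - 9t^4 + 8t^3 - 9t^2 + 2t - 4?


Highest power of t is 7, with coefficient -2. Constant term is -4.
Degree = 7, leading coefficient = -2, constant term = -4


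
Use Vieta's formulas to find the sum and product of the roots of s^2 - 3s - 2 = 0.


For as^2+bs+c=0: sum = -b/a, product = c/a.
a=1, b=-3, c=-2
Sum = -(-3)/1 = 3
Product = (-2)/1 = -2


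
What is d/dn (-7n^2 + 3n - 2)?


Apply the power rule term by term:
  d/dn(-7n^2) = -14n
  d/dn(3n) = 3
  d/dn(-2) = 0
p'(n) = -14n + 3


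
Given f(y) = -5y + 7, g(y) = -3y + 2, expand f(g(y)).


Substitute g(y) into f:
f(g(y)) = -5*(-3y + 2) + 7
Expand and combine: 15y - 3


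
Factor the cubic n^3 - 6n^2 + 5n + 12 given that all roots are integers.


Try integer roots (divisors of 12). n=4: p(4)=0.
Divide out (n - 4): quotient is n^2 - 2n - 3.
Factor the quadratic: (n - 3)(n + 1)
Result: (n - 4)(n - 3)(n + 1)


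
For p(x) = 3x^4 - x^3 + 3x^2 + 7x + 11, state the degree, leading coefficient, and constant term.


Highest power of x is 4, with coefficient 3. Constant term is 11.
Degree = 4, leading coefficient = 3, constant term = 11


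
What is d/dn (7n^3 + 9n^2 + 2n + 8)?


Apply the power rule term by term:
  d/dn(7n^3) = 21n^2
  d/dn(9n^2) = 18n
  d/dn(2n) = 2
  d/dn(8) = 0
p'(n) = 21n^2 + 18n + 2


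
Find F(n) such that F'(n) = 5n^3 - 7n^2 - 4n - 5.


Reverse power rule on each term:
  ∫ 5n^3 dn = (5/4)n^4
  ∫ -7n^2 dn = -(7/3)n^3
  ∫ -4n dn = -2n^2
  ∫ -5 dn = -5n
F(n) = (5/4)n^4 - (7/3)n^3 - 2n^2 - 5n + C


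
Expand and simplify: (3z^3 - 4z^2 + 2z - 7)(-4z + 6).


Distribute each term of the first polynomial:
  (3z^3)(-4z + 6) = -12z^4 + 18z^3
  (-4z^2)(-4z + 6) = 16z^3 - 24z^2
  (2z)(-4z + 6) = -8z^2 + 12z
  (-7)(-4z + 6) = 28z - 42
Sum: -12z^4 + 34z^3 - 32z^2 + 40z - 42


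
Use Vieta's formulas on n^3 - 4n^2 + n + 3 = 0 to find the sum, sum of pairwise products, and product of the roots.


Monic cubic n^3+bn^2+cn+d=0: sum=-b, pairwise sum=c, product=-d.
b=-4, c=1, d=3
r1+r2+r3 = 4
r1r2+r1r3+r2r3 = 1
r1r2r3 = -3


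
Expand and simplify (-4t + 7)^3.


Expand (-4t + 7)^3 by repeated multiplication:
  (-4t + 7)^2 = 16t^2 - 56t + 49
= -64t^3 + 336t^2 - 588t + 343


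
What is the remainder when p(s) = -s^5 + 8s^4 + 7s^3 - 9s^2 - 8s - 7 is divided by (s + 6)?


By the Remainder Theorem, the remainder equals p(-6):
  -1*(-6)^5 = 7776
  8*(-6)^4 = 10368
  7*(-6)^3 = -1512
  -9*(-6)^2 = -324
  -8*(-6)^1 = 48
  constant: -7
Sum: 7776 + 10368 - 1512 - 324 + 48 - 7 = 16349


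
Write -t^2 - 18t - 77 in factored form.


Roots satisfy r1 + r2 = -b/a = -18 and r1*r2 = c/a = 77.
So r1 = -11, r2 = -7.
-t^2 - 18t - 77 = -(t - r1)(t - r2) = -(t + 11)(t + 7)


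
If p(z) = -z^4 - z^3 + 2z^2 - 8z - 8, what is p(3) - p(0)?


p(3) = -122
p(0) = -8
p(3) - p(0) = -122 + 8 = -114


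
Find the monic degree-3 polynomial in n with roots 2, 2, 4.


p(n) = (n - 2)(n - 2)(n - 4)
Expand: n^3 - 8n^2 + 20n - 16


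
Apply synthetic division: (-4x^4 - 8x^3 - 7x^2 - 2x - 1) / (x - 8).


Synthetic division with c = 8. Coefficients: -4, -8, -7, -2, -1
Bring down -4.
  -4 * 8 = -32; -32 - 8 = -40
  -40 * 8 = -320; -320 - 7 = -327
  -327 * 8 = -2616; -2616 - 2 = -2618
  -2618 * 8 = -20944; -20944 - 1 = -20945
Quotient: -4x^3 - 40x^2 - 327x - 2618, Remainder: -20945


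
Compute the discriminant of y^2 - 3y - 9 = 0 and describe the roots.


D = b^2 - 4ac = (-3)^2 - 4(1)(-9) = 9 + 36 = 45
Since D > 0: two distinct irrational roots


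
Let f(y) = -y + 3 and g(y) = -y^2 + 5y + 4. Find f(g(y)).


Substitute g(y) into f:
f(g(y)) = -1*(-y^2 + 5y + 4) + 3
Expand and combine: y^2 - 5y - 1


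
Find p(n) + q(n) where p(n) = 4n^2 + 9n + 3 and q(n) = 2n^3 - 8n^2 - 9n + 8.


Align terms by degree and add:
  4n^2 + 9n + 3
+ 2n^3 - 8n^2 - 9n + 8
= 2n^3 - 4n^2 + 11


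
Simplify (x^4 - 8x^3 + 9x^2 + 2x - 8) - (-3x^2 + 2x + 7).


Distribute the minus sign:
  (x^4 - 8x^3 + 9x^2 + 2x - 8)
- (-3x^2 + 2x + 7)
Negate second polynomial: 3x^2 - 2x - 7
Add: x^4 - 8x^3 + 12x^2 - 15
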